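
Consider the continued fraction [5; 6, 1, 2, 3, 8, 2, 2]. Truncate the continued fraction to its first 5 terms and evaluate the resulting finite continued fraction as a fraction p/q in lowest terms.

345/67

a_0 = 5: 5/1
a_1 = 6: 31/6
a_2 = 1: 36/7
a_3 = 2: 103/20
a_4 = 3: 345/67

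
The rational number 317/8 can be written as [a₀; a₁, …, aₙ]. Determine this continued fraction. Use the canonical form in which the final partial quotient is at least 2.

⌊317/8⌋ = 39, remainder 5
⌊8/5⌋ = 1, remainder 3
⌊5/3⌋ = 1, remainder 2
⌊3/2⌋ = 1, remainder 1
⌊2/1⌋ = 2, remainder 0

[39; 1, 1, 1, 2]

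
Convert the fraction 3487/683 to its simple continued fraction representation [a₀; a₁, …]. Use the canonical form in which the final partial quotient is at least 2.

3487 ÷ 683 → quotient 5, remainder 72
683 ÷ 72 → quotient 9, remainder 35
72 ÷ 35 → quotient 2, remainder 2
35 ÷ 2 → quotient 17, remainder 1
2 ÷ 1 → quotient 2, remainder 0

[5; 9, 2, 17, 2]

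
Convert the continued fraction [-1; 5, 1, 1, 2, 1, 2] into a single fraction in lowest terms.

Compute successive convergents:
a_0 = -1: -1/1
a_1 = 5: -4/5
a_2 = 1: -5/6
a_3 = 1: -9/11
a_4 = 2: -23/28
a_5 = 1: -32/39
a_6 = 2: -87/106

-87/106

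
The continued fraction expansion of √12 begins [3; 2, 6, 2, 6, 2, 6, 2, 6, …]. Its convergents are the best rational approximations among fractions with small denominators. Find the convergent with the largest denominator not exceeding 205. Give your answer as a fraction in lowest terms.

a_0 = 3: 3/1  (≤ bound)
a_1 = 2: 7/2  (≤ bound)
a_2 = 6: 45/13  (≤ bound)
a_3 = 2: 97/28  (≤ bound)
a_4 = 6: 627/181  (≤ bound)
a_5 = 2: 1351/390  (> 205, stop)

627/181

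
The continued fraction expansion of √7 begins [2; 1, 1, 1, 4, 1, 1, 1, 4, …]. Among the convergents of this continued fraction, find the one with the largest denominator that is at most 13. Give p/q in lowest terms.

List convergents until the denominator exceeds the bound:
a_0 = 2: 2/1  (≤ bound)
a_1 = 1: 3/1  (≤ bound)
a_2 = 1: 5/2  (≤ bound)
a_3 = 1: 8/3  (≤ bound)
a_4 = 4: 37/14  (> 13, stop)

8/3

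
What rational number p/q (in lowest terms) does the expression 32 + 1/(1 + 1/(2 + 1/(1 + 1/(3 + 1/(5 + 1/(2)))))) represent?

5663/173

Start with 2.
5 + 1/(2/1) = 5 + 1/2 = 11/2
3 + 1/(11/2) = 3 + 2/11 = 35/11
1 + 1/(35/11) = 1 + 11/35 = 46/35
2 + 1/(46/35) = 2 + 35/46 = 127/46
1 + 1/(127/46) = 1 + 46/127 = 173/127
32 + 1/(173/127) = 32 + 127/173 = 5663/173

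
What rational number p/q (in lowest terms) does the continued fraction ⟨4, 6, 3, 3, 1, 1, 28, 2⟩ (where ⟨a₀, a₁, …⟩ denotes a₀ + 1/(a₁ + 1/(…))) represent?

35053/8429

a_0 = 4: 4/1
a_1 = 6: 25/6
a_2 = 3: 79/19
a_3 = 3: 262/63
a_4 = 1: 341/82
a_5 = 1: 603/145
a_6 = 28: 17225/4142
a_7 = 2: 35053/8429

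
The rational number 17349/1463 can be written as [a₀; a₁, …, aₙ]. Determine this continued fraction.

17349 = 11·1463 + 1256, so a_0 = 11
1463 = 1·1256 + 207, so a_1 = 1
1256 = 6·207 + 14, so a_2 = 6
207 = 14·14 + 11, so a_3 = 14
14 = 1·11 + 3, so a_4 = 1
11 = 3·3 + 2, so a_5 = 3
3 = 1·2 + 1, so a_6 = 1
2 = 2·1 + 0, so a_7 = 2

[11; 1, 6, 14, 1, 3, 1, 2]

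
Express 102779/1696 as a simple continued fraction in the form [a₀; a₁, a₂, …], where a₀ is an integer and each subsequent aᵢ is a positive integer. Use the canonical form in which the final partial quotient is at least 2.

⌊102779/1696⌋ = 60, remainder 1019
⌊1696/1019⌋ = 1, remainder 677
⌊1019/677⌋ = 1, remainder 342
⌊677/342⌋ = 1, remainder 335
⌊342/335⌋ = 1, remainder 7
⌊335/7⌋ = 47, remainder 6
⌊7/6⌋ = 1, remainder 1
⌊6/1⌋ = 6, remainder 0

[60; 1, 1, 1, 1, 47, 1, 6]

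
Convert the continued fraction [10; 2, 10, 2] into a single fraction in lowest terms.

461/44

Start with 2.
10 + 1/(2/1) = 10 + 1/2 = 21/2
2 + 1/(21/2) = 2 + 2/21 = 44/21
10 + 1/(44/21) = 10 + 21/44 = 461/44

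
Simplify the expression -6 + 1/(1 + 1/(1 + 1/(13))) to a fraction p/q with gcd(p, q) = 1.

-148/27

Start with 13.
1 + 1/(13/1) = 1 + 1/13 = 14/13
1 + 1/(14/13) = 1 + 13/14 = 27/14
-6 + 1/(27/14) = -6 + 14/27 = -148/27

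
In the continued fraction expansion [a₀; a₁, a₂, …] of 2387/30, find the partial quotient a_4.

4

⌊2387/30⌋ = 79, remainder 17
⌊30/17⌋ = 1, remainder 13
⌊17/13⌋ = 1, remainder 4
⌊13/4⌋ = 3, remainder 1
⌊4/1⌋ = 4, remainder 0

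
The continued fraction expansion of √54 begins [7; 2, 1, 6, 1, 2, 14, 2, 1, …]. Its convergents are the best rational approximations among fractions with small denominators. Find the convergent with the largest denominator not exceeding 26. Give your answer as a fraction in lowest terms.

List convergents until the denominator exceeds the bound:
a_0 = 7: 7/1  (≤ bound)
a_1 = 2: 15/2  (≤ bound)
a_2 = 1: 22/3  (≤ bound)
a_3 = 6: 147/20  (≤ bound)
a_4 = 1: 169/23  (≤ bound)
a_5 = 2: 485/66  (> 26, stop)

169/23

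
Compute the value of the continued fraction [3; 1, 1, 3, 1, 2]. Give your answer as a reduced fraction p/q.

89/25

Collapse the nested fraction from the inside out:
Start with 2.
1 + 1/(2/1) = 1 + 1/2 = 3/2
3 + 1/(3/2) = 3 + 2/3 = 11/3
1 + 1/(11/3) = 1 + 3/11 = 14/11
1 + 1/(14/11) = 1 + 11/14 = 25/14
3 + 1/(25/14) = 3 + 14/25 = 89/25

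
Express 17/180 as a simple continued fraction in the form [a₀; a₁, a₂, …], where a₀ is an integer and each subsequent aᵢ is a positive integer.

Apply division with remainder until the remainder is 0:
17 = 0·180 + 17, so a_0 = 0
180 = 10·17 + 10, so a_1 = 10
17 = 1·10 + 7, so a_2 = 1
10 = 1·7 + 3, so a_3 = 1
7 = 2·3 + 1, so a_4 = 2
3 = 3·1 + 0, so a_5 = 3

[0; 10, 1, 1, 2, 3]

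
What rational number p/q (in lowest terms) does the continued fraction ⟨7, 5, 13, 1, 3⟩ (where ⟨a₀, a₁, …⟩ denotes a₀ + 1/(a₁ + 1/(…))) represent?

Start with 3.
1 + 1/(3/1) = 1 + 1/3 = 4/3
13 + 1/(4/3) = 13 + 3/4 = 55/4
5 + 1/(55/4) = 5 + 4/55 = 279/55
7 + 1/(279/55) = 7 + 55/279 = 2008/279

2008/279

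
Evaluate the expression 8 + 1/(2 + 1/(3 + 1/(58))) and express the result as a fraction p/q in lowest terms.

Start with 58.
3 + 1/(58/1) = 3 + 1/58 = 175/58
2 + 1/(175/58) = 2 + 58/175 = 408/175
8 + 1/(408/175) = 8 + 175/408 = 3439/408

3439/408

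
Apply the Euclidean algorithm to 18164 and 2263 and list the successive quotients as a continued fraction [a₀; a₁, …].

⌊18164/2263⌋ = 8, remainder 60
⌊2263/60⌋ = 37, remainder 43
⌊60/43⌋ = 1, remainder 17
⌊43/17⌋ = 2, remainder 9
⌊17/9⌋ = 1, remainder 8
⌊9/8⌋ = 1, remainder 1
⌊8/1⌋ = 8, remainder 0

[8; 37, 1, 2, 1, 1, 8]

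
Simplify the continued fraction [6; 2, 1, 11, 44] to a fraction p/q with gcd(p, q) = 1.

9787/1543

a_0 = 6: 6/1
a_1 = 2: 13/2
a_2 = 1: 19/3
a_3 = 11: 222/35
a_4 = 44: 9787/1543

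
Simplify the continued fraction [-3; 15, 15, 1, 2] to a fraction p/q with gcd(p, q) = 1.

-2077/708

Compute successive convergents:
a_0 = -3: -3/1
a_1 = 15: -44/15
a_2 = 15: -663/226
a_3 = 1: -707/241
a_4 = 2: -2077/708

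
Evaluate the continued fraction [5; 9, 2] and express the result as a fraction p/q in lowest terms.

Build up convergents one term at a time:
a_0 = 5: 5/1
a_1 = 9: 46/9
a_2 = 2: 97/19

97/19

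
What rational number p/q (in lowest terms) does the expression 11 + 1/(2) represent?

Use the convergent recurrence hₖ = aₖ·hₖ₋₁ + hₖ₋₂ (and likewise for the denominators kₖ):
a_0 = 11: 11/1
a_1 = 2: 23/2

23/2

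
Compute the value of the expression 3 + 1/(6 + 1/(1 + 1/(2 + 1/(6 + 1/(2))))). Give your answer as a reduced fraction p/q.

Work from the innermost term outward:
Start with 2.
6 + 1/(2/1) = 6 + 1/2 = 13/2
2 + 1/(13/2) = 2 + 2/13 = 28/13
1 + 1/(28/13) = 1 + 13/28 = 41/28
6 + 1/(41/28) = 6 + 28/41 = 274/41
3 + 1/(274/41) = 3 + 41/274 = 863/274

863/274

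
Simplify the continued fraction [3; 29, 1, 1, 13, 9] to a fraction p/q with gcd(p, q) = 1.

21941/7232

a_0 = 3: 3/1
a_1 = 29: 88/29
a_2 = 1: 91/30
a_3 = 1: 179/59
a_4 = 13: 2418/797
a_5 = 9: 21941/7232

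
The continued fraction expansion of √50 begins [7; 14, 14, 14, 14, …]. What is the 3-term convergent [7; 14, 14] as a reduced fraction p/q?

Start with 14.
14 + 1/(14/1) = 14 + 1/14 = 197/14
7 + 1/(197/14) = 7 + 14/197 = 1393/197

1393/197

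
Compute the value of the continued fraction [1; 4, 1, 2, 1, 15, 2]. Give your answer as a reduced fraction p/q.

747/617

Collapse the nested fraction from the inside out:
Start with 2.
15 + 1/(2/1) = 15 + 1/2 = 31/2
1 + 1/(31/2) = 1 + 2/31 = 33/31
2 + 1/(33/31) = 2 + 31/33 = 97/33
1 + 1/(97/33) = 1 + 33/97 = 130/97
4 + 1/(130/97) = 4 + 97/130 = 617/130
1 + 1/(617/130) = 1 + 130/617 = 747/617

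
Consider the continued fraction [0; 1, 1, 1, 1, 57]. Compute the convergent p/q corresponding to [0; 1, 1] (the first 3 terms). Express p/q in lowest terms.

a_0 = 0: 0/1
a_1 = 1: 1/1
a_2 = 1: 1/2

1/2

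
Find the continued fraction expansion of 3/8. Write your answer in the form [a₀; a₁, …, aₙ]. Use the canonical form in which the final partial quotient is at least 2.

[0; 2, 1, 2]

3 = 0·8 + 3, so a_0 = 0
8 = 2·3 + 2, so a_1 = 2
3 = 1·2 + 1, so a_2 = 1
2 = 2·1 + 0, so a_3 = 2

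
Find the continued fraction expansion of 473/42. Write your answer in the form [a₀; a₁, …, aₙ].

473 ÷ 42 → quotient 11, remainder 11
42 ÷ 11 → quotient 3, remainder 9
11 ÷ 9 → quotient 1, remainder 2
9 ÷ 2 → quotient 4, remainder 1
2 ÷ 1 → quotient 2, remainder 0

[11; 3, 1, 4, 2]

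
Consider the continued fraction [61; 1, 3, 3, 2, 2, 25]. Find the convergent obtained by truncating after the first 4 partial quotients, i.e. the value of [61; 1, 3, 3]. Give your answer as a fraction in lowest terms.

803/13

Collapse the nested fraction from the inside out:
Start with 3.
3 + 1/(3/1) = 3 + 1/3 = 10/3
1 + 1/(10/3) = 1 + 3/10 = 13/10
61 + 1/(13/10) = 61 + 10/13 = 803/13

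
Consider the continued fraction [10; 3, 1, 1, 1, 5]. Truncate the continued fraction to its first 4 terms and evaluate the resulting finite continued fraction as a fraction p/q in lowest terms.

72/7

a_0 = 10: 10/1
a_1 = 3: 31/3
a_2 = 1: 41/4
a_3 = 1: 72/7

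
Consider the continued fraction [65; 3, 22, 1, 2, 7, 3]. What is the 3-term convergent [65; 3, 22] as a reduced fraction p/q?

4377/67

Work from the innermost term outward:
Start with 22.
3 + 1/(22/1) = 3 + 1/22 = 67/22
65 + 1/(67/22) = 65 + 22/67 = 4377/67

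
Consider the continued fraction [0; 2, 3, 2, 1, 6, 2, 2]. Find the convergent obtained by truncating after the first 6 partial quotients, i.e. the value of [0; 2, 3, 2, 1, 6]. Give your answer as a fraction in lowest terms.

Compute successive convergents:
a_0 = 0: 0/1
a_1 = 2: 1/2
a_2 = 3: 3/7
a_3 = 2: 7/16
a_4 = 1: 10/23
a_5 = 6: 67/154

67/154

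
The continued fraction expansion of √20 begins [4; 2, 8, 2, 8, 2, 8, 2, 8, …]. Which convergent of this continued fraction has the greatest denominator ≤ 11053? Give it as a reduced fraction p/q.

List convergents until the denominator exceeds the bound:
a_0 = 4: 4/1  (≤ bound)
a_1 = 2: 9/2  (≤ bound)
a_2 = 8: 76/17  (≤ bound)
a_3 = 2: 161/36  (≤ bound)
a_4 = 8: 1364/305  (≤ bound)
a_5 = 2: 2889/646  (≤ bound)
a_6 = 8: 24476/5473  (≤ bound)
a_7 = 2: 51841/11592  (> 11053, stop)

24476/5473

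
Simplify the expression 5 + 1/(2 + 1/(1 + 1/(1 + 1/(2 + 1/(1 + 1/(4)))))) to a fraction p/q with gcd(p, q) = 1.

Build up convergents one term at a time:
a_0 = 5: 5/1
a_1 = 2: 11/2
a_2 = 1: 16/3
a_3 = 1: 27/5
a_4 = 2: 70/13
a_5 = 1: 97/18
a_6 = 4: 458/85

458/85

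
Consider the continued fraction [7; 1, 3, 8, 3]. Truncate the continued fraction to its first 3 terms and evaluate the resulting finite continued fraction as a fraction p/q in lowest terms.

31/4

a_0 = 7: 7/1
a_1 = 1: 8/1
a_2 = 3: 31/4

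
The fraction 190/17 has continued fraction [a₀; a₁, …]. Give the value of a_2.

1

190 = 11·17 + 3, so a_0 = 11
17 = 5·3 + 2, so a_1 = 5
3 = 1·2 + 1, so a_2 = 1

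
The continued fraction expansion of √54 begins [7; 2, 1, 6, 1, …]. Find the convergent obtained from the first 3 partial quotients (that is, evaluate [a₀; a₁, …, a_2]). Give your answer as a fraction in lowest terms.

Starting at the tail and folding back:
Start with 1.
2 + 1/(1/1) = 2 + 1/1 = 3/1
7 + 1/(3/1) = 7 + 1/3 = 22/3

22/3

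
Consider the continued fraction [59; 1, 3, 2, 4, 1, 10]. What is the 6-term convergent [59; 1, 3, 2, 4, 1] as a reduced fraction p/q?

Starting at the tail and folding back:
Start with 1.
4 + 1/(1/1) = 4 + 1/1 = 5/1
2 + 1/(5/1) = 2 + 1/5 = 11/5
3 + 1/(11/5) = 3 + 5/11 = 38/11
1 + 1/(38/11) = 1 + 11/38 = 49/38
59 + 1/(49/38) = 59 + 38/49 = 2929/49

2929/49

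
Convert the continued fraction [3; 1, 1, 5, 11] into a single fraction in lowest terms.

Compute successive convergents:
a_0 = 3: 3/1
a_1 = 1: 4/1
a_2 = 1: 7/2
a_3 = 5: 39/11
a_4 = 11: 436/123

436/123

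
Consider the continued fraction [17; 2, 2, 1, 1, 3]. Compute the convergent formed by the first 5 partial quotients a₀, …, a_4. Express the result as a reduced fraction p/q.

209/12

Starting at the tail and folding back:
Start with 1.
1 + 1/(1/1) = 1 + 1/1 = 2/1
2 + 1/(2/1) = 2 + 1/2 = 5/2
2 + 1/(5/2) = 2 + 2/5 = 12/5
17 + 1/(12/5) = 17 + 5/12 = 209/12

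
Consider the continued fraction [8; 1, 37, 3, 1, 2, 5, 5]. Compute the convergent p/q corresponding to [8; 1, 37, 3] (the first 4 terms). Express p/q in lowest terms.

Compute successive convergents:
a_0 = 8: 8/1
a_1 = 1: 9/1
a_2 = 37: 341/38
a_3 = 3: 1032/115

1032/115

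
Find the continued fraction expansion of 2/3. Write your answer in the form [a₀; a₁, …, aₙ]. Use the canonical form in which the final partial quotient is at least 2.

Run the Euclidean algorithm, recording each quotient:
2 = 0·3 + 2, so a_0 = 0
3 = 1·2 + 1, so a_1 = 1
2 = 2·1 + 0, so a_2 = 2

[0; 1, 2]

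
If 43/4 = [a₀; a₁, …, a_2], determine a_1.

43 ÷ 4 → quotient 10, remainder 3
4 ÷ 3 → quotient 1, remainder 1

1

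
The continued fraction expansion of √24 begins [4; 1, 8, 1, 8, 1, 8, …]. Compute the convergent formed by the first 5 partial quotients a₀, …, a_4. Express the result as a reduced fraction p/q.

436/89

Compute successive convergents:
a_0 = 4: 4/1
a_1 = 1: 5/1
a_2 = 8: 44/9
a_3 = 1: 49/10
a_4 = 8: 436/89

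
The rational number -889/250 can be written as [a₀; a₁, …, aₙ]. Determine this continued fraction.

[-4; 2, 3, 1, 27]

⌊-889/250⌋ = -4, remainder 111
⌊250/111⌋ = 2, remainder 28
⌊111/28⌋ = 3, remainder 27
⌊28/27⌋ = 1, remainder 1
⌊27/1⌋ = 27, remainder 0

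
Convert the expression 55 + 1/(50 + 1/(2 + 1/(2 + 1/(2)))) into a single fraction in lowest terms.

33287/605

Starting at the tail and folding back:
Start with 2.
2 + 1/(2/1) = 2 + 1/2 = 5/2
2 + 1/(5/2) = 2 + 2/5 = 12/5
50 + 1/(12/5) = 50 + 5/12 = 605/12
55 + 1/(605/12) = 55 + 12/605 = 33287/605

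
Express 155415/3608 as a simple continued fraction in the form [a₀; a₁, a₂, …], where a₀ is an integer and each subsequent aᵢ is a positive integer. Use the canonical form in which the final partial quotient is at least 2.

Repeatedly divide and take the remainder:
155415 ÷ 3608 → quotient 43, remainder 271
3608 ÷ 271 → quotient 13, remainder 85
271 ÷ 85 → quotient 3, remainder 16
85 ÷ 16 → quotient 5, remainder 5
16 ÷ 5 → quotient 3, remainder 1
5 ÷ 1 → quotient 5, remainder 0

[43; 13, 3, 5, 3, 5]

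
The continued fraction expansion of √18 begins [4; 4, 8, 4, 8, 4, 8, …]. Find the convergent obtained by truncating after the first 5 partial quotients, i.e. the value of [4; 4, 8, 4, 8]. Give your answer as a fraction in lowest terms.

Build up convergents one term at a time:
a_0 = 4: 4/1
a_1 = 4: 17/4
a_2 = 8: 140/33
a_3 = 4: 577/136
a_4 = 8: 4756/1121

4756/1121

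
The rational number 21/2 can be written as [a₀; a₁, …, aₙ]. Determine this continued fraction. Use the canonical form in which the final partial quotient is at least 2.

21 = 10·2 + 1, so a_0 = 10
2 = 2·1 + 0, so a_1 = 2

[10; 2]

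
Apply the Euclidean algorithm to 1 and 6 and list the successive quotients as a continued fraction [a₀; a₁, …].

Run the Euclidean algorithm, recording each quotient:
1 = 0·6 + 1, so a_0 = 0
6 = 6·1 + 0, so a_1 = 6

[0; 6]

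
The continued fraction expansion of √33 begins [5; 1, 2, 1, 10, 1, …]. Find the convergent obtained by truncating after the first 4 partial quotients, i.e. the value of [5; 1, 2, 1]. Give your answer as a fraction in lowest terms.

23/4

Collapse the nested fraction from the inside out:
Start with 1.
2 + 1/(1/1) = 2 + 1/1 = 3/1
1 + 1/(3/1) = 1 + 1/3 = 4/3
5 + 1/(4/3) = 5 + 3/4 = 23/4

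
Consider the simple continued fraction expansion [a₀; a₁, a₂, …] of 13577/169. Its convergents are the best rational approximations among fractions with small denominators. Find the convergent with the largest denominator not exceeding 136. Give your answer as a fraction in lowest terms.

List convergents until the denominator exceeds the bound:
a_0 = 80: 80/1  (≤ bound)
a_1 = 2: 161/2  (≤ bound)
a_2 = 1: 241/3  (≤ bound)
a_3 = 27: 6668/83  (≤ bound)
a_4 = 2: 13577/169  (> 136, stop)

6668/83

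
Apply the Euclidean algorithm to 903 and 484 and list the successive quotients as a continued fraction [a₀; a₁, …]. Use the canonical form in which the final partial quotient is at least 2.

[1; 1, 6, 2, 4, 7]

Repeatedly divide and take the remainder:
⌊903/484⌋ = 1, remainder 419
⌊484/419⌋ = 1, remainder 65
⌊419/65⌋ = 6, remainder 29
⌊65/29⌋ = 2, remainder 7
⌊29/7⌋ = 4, remainder 1
⌊7/1⌋ = 7, remainder 0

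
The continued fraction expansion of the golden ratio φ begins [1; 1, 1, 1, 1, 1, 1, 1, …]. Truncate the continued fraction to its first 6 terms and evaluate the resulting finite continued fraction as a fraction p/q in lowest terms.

Build up convergents one term at a time:
a_0 = 1: 1/1
a_1 = 1: 2/1
a_2 = 1: 3/2
a_3 = 1: 5/3
a_4 = 1: 8/5
a_5 = 1: 13/8

13/8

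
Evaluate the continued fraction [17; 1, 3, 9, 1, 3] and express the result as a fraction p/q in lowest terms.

2841/160

Starting at the tail and folding back:
Start with 3.
1 + 1/(3/1) = 1 + 1/3 = 4/3
9 + 1/(4/3) = 9 + 3/4 = 39/4
3 + 1/(39/4) = 3 + 4/39 = 121/39
1 + 1/(121/39) = 1 + 39/121 = 160/121
17 + 1/(160/121) = 17 + 121/160 = 2841/160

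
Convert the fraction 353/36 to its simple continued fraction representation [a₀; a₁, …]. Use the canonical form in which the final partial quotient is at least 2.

[9; 1, 4, 7]

Repeatedly divide and take the remainder:
353 = 9·36 + 29, so a_0 = 9
36 = 1·29 + 7, so a_1 = 1
29 = 4·7 + 1, so a_2 = 4
7 = 7·1 + 0, so a_3 = 7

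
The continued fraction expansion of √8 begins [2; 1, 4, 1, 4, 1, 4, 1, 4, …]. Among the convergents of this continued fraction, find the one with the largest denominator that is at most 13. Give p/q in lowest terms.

17/6

a_0 = 2: 2/1  (≤ bound)
a_1 = 1: 3/1  (≤ bound)
a_2 = 4: 14/5  (≤ bound)
a_3 = 1: 17/6  (≤ bound)
a_4 = 4: 82/29  (> 13, stop)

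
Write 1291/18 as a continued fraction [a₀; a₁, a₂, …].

1291 ÷ 18 → quotient 71, remainder 13
18 ÷ 13 → quotient 1, remainder 5
13 ÷ 5 → quotient 2, remainder 3
5 ÷ 3 → quotient 1, remainder 2
3 ÷ 2 → quotient 1, remainder 1
2 ÷ 1 → quotient 2, remainder 0

[71; 1, 2, 1, 1, 2]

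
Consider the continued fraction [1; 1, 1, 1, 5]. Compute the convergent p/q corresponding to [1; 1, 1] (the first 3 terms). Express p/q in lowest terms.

Collapse the nested fraction from the inside out:
Start with 1.
1 + 1/(1/1) = 1 + 1/1 = 2/1
1 + 1/(2/1) = 1 + 1/2 = 3/2

3/2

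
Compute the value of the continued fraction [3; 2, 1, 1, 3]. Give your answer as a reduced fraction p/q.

Work from the innermost term outward:
Start with 3.
1 + 1/(3/1) = 1 + 1/3 = 4/3
1 + 1/(4/3) = 1 + 3/4 = 7/4
2 + 1/(7/4) = 2 + 4/7 = 18/7
3 + 1/(18/7) = 3 + 7/18 = 61/18

61/18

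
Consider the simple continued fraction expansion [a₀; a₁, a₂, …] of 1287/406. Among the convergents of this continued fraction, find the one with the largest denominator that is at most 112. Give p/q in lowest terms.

List convergents until the denominator exceeds the bound:
a_0 = 3: 3/1  (≤ bound)
a_1 = 5: 16/5  (≤ bound)
a_2 = 1: 19/6  (≤ bound)
a_3 = 7: 149/47  (≤ bound)
a_4 = 1: 168/53  (≤ bound)
a_5 = 1: 317/100  (≤ bound)
a_6 = 1: 485/153  (> 112, stop)

317/100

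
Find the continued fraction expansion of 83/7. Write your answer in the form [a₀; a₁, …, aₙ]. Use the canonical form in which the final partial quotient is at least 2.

[11; 1, 6]

83 = 11·7 + 6, so a_0 = 11
7 = 1·6 + 1, so a_1 = 1
6 = 6·1 + 0, so a_2 = 6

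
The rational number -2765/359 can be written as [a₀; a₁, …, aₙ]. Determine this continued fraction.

-2765 = -8·359 + 107, so a_0 = -8
359 = 3·107 + 38, so a_1 = 3
107 = 2·38 + 31, so a_2 = 2
38 = 1·31 + 7, so a_3 = 1
31 = 4·7 + 3, so a_4 = 4
7 = 2·3 + 1, so a_5 = 2
3 = 3·1 + 0, so a_6 = 3

[-8; 3, 2, 1, 4, 2, 3]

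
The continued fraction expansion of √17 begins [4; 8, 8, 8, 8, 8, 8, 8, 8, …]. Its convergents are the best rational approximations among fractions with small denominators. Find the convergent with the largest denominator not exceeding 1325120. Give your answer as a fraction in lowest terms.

1166876/283009

List convergents until the denominator exceeds the bound:
a_0 = 4: 4/1  (≤ bound)
a_1 = 8: 33/8  (≤ bound)
a_2 = 8: 268/65  (≤ bound)
a_3 = 8: 2177/528  (≤ bound)
a_4 = 8: 17684/4289  (≤ bound)
a_5 = 8: 143649/34840  (≤ bound)
a_6 = 8: 1166876/283009  (≤ bound)
a_7 = 8: 9478657/2298912  (> 1325120, stop)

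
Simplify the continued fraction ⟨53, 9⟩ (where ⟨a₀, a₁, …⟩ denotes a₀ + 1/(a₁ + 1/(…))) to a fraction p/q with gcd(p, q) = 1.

Compute successive convergents:
a_0 = 53: 53/1
a_1 = 9: 478/9

478/9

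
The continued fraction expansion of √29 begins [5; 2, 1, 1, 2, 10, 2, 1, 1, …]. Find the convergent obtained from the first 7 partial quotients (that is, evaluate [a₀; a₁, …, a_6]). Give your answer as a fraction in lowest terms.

Starting at the tail and folding back:
Start with 2.
10 + 1/(2/1) = 10 + 1/2 = 21/2
2 + 1/(21/2) = 2 + 2/21 = 44/21
1 + 1/(44/21) = 1 + 21/44 = 65/44
1 + 1/(65/44) = 1 + 44/65 = 109/65
2 + 1/(109/65) = 2 + 65/109 = 283/109
5 + 1/(283/109) = 5 + 109/283 = 1524/283

1524/283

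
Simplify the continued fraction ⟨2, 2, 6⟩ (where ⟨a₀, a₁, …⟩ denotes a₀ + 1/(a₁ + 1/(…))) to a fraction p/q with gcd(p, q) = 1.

Compute successive convergents:
a_0 = 2: 2/1
a_1 = 2: 5/2
a_2 = 6: 32/13

32/13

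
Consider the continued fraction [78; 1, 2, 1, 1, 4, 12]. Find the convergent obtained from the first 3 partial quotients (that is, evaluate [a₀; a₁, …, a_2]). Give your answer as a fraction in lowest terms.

236/3

Work from the innermost term outward:
Start with 2.
1 + 1/(2/1) = 1 + 1/2 = 3/2
78 + 1/(3/2) = 78 + 2/3 = 236/3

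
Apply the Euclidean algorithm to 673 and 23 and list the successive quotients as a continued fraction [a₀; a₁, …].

[29; 3, 1, 5]

⌊673/23⌋ = 29, remainder 6
⌊23/6⌋ = 3, remainder 5
⌊6/5⌋ = 1, remainder 1
⌊5/1⌋ = 5, remainder 0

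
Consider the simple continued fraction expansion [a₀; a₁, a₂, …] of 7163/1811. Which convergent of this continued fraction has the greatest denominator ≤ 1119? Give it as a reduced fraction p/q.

1238/313

a_0 = 3: 3/1  (≤ bound)
a_1 = 1: 4/1  (≤ bound)
a_2 = 21: 87/22  (≤ bound)
a_3 = 2: 178/45  (≤ bound)
a_4 = 1: 265/67  (≤ bound)
a_5 = 3: 973/246  (≤ bound)
a_6 = 1: 1238/313  (≤ bound)
a_7 = 5: 7163/1811  (> 1119, stop)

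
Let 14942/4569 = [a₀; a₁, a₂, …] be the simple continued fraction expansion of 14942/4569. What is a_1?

14942 ÷ 4569 → quotient 3, remainder 1235
4569 ÷ 1235 → quotient 3, remainder 864

3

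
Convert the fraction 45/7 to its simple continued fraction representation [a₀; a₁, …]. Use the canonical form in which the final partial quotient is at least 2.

Repeatedly divide and take the remainder:
45 ÷ 7 → quotient 6, remainder 3
7 ÷ 3 → quotient 2, remainder 1
3 ÷ 1 → quotient 3, remainder 0

[6; 2, 3]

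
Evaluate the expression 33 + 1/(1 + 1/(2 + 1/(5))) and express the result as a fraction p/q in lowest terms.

a_0 = 33: 33/1
a_1 = 1: 34/1
a_2 = 2: 101/3
a_3 = 5: 539/16

539/16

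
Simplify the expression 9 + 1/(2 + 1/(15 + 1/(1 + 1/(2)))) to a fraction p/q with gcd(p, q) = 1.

920/97

Collapse the nested fraction from the inside out:
Start with 2.
1 + 1/(2/1) = 1 + 1/2 = 3/2
15 + 1/(3/2) = 15 + 2/3 = 47/3
2 + 1/(47/3) = 2 + 3/47 = 97/47
9 + 1/(97/47) = 9 + 47/97 = 920/97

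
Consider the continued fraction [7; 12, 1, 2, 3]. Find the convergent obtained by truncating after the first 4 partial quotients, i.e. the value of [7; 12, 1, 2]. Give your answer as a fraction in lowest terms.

a_0 = 7: 7/1
a_1 = 12: 85/12
a_2 = 1: 92/13
a_3 = 2: 269/38

269/38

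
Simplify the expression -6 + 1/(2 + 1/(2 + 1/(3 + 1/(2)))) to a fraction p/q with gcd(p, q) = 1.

-218/39

Build up convergents one term at a time:
a_0 = -6: -6/1
a_1 = 2: -11/2
a_2 = 2: -28/5
a_3 = 3: -95/17
a_4 = 2: -218/39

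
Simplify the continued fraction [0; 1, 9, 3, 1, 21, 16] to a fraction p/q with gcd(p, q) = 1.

12917/14313

a_0 = 0: 0/1
a_1 = 1: 1/1
a_2 = 9: 9/10
a_3 = 3: 28/31
a_4 = 1: 37/41
a_5 = 21: 805/892
a_6 = 16: 12917/14313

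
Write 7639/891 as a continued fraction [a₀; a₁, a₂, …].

[8; 1, 1, 2, 1, 9, 13]

7639 = 8·891 + 511, so a_0 = 8
891 = 1·511 + 380, so a_1 = 1
511 = 1·380 + 131, so a_2 = 1
380 = 2·131 + 118, so a_3 = 2
131 = 1·118 + 13, so a_4 = 1
118 = 9·13 + 1, so a_5 = 9
13 = 13·1 + 0, so a_6 = 13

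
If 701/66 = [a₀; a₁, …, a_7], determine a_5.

1

701 = 10·66 + 41, so a_0 = 10
66 = 1·41 + 25, so a_1 = 1
41 = 1·25 + 16, so a_2 = 1
25 = 1·16 + 9, so a_3 = 1
16 = 1·9 + 7, so a_4 = 1
9 = 1·7 + 2, so a_5 = 1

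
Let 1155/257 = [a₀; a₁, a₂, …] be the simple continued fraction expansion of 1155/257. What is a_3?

⌊1155/257⌋ = 4, remainder 127
⌊257/127⌋ = 2, remainder 3
⌊127/3⌋ = 42, remainder 1
⌊3/1⌋ = 3, remainder 0

3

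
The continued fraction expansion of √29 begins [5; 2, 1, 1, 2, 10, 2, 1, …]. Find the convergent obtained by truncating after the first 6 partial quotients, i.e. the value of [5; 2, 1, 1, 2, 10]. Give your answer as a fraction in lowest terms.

a_0 = 5: 5/1
a_1 = 2: 11/2
a_2 = 1: 16/3
a_3 = 1: 27/5
a_4 = 2: 70/13
a_5 = 10: 727/135

727/135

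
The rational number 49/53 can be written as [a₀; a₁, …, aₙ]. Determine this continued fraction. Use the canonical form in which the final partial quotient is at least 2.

Run the Euclidean algorithm, recording each quotient:
49 = 0·53 + 49, so a_0 = 0
53 = 1·49 + 4, so a_1 = 1
49 = 12·4 + 1, so a_2 = 12
4 = 4·1 + 0, so a_3 = 4

[0; 1, 12, 4]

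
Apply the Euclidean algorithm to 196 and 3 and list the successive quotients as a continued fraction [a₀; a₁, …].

⌊196/3⌋ = 65, remainder 1
⌊3/1⌋ = 3, remainder 0

[65; 3]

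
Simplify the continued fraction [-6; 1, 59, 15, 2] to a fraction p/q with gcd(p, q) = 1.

-9341/1862

Start with 2.
15 + 1/(2/1) = 15 + 1/2 = 31/2
59 + 1/(31/2) = 59 + 2/31 = 1831/31
1 + 1/(1831/31) = 1 + 31/1831 = 1862/1831
-6 + 1/(1862/1831) = -6 + 1831/1862 = -9341/1862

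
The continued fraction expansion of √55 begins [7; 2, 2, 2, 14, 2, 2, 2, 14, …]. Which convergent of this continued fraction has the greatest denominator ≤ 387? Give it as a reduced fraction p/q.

List convergents until the denominator exceeds the bound:
a_0 = 7: 7/1  (≤ bound)
a_1 = 2: 15/2  (≤ bound)
a_2 = 2: 37/5  (≤ bound)
a_3 = 2: 89/12  (≤ bound)
a_4 = 14: 1283/173  (≤ bound)
a_5 = 2: 2655/358  (≤ bound)
a_6 = 2: 6593/889  (> 387, stop)

2655/358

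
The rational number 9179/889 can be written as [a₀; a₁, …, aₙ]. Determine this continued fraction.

9179 = 10·889 + 289, so a_0 = 10
889 = 3·289 + 22, so a_1 = 3
289 = 13·22 + 3, so a_2 = 13
22 = 7·3 + 1, so a_3 = 7
3 = 3·1 + 0, so a_4 = 3

[10; 3, 13, 7, 3]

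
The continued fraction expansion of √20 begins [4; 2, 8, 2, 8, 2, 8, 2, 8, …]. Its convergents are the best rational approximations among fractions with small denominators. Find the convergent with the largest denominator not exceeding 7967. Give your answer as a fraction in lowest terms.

a_0 = 4: 4/1  (≤ bound)
a_1 = 2: 9/2  (≤ bound)
a_2 = 8: 76/17  (≤ bound)
a_3 = 2: 161/36  (≤ bound)
a_4 = 8: 1364/305  (≤ bound)
a_5 = 2: 2889/646  (≤ bound)
a_6 = 8: 24476/5473  (≤ bound)
a_7 = 2: 51841/11592  (> 7967, stop)

24476/5473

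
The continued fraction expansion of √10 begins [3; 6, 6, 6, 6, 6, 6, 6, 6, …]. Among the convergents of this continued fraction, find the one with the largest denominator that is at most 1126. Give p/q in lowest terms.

721/228

List convergents until the denominator exceeds the bound:
a_0 = 3: 3/1  (≤ bound)
a_1 = 6: 19/6  (≤ bound)
a_2 = 6: 117/37  (≤ bound)
a_3 = 6: 721/228  (≤ bound)
a_4 = 6: 4443/1405  (> 1126, stop)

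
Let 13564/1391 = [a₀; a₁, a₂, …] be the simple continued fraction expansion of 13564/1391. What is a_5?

3

13564 ÷ 1391 → quotient 9, remainder 1045
1391 ÷ 1045 → quotient 1, remainder 346
1045 ÷ 346 → quotient 3, remainder 7
346 ÷ 7 → quotient 49, remainder 3
7 ÷ 3 → quotient 2, remainder 1
3 ÷ 1 → quotient 3, remainder 0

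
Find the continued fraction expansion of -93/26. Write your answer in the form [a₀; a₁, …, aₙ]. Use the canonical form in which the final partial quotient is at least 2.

[-4; 2, 2, 1, 3]

-93 = -4·26 + 11, so a_0 = -4
26 = 2·11 + 4, so a_1 = 2
11 = 2·4 + 3, so a_2 = 2
4 = 1·3 + 1, so a_3 = 1
3 = 3·1 + 0, so a_4 = 3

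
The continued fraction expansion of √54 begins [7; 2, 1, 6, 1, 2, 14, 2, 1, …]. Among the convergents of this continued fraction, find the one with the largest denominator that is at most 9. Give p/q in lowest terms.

22/3

List convergents until the denominator exceeds the bound:
a_0 = 7: 7/1  (≤ bound)
a_1 = 2: 15/2  (≤ bound)
a_2 = 1: 22/3  (≤ bound)
a_3 = 6: 147/20  (> 9, stop)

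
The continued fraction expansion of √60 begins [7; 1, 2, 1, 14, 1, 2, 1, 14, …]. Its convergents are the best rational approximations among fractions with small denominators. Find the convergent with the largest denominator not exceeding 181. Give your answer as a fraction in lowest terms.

488/63

List convergents until the denominator exceeds the bound:
a_0 = 7: 7/1  (≤ bound)
a_1 = 1: 8/1  (≤ bound)
a_2 = 2: 23/3  (≤ bound)
a_3 = 1: 31/4  (≤ bound)
a_4 = 14: 457/59  (≤ bound)
a_5 = 1: 488/63  (≤ bound)
a_6 = 2: 1433/185  (> 181, stop)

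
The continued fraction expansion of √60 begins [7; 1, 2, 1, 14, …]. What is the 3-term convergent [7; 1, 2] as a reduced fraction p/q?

Use the convergent recurrence hₖ = aₖ·hₖ₋₁ + hₖ₋₂ (and likewise for the denominators kₖ):
a_0 = 7: 7/1
a_1 = 1: 8/1
a_2 = 2: 23/3

23/3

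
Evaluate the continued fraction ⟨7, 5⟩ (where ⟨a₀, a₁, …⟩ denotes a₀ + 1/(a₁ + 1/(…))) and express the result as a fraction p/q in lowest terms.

a_0 = 7: 7/1
a_1 = 5: 36/5

36/5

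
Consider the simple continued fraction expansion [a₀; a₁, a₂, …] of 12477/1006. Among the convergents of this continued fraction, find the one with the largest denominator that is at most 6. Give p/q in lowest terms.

List convergents until the denominator exceeds the bound:
a_0 = 12: 12/1  (≤ bound)
a_1 = 2: 25/2  (≤ bound)
a_2 = 2: 62/5  (≤ bound)
a_3 = 15: 955/77  (> 6, stop)

62/5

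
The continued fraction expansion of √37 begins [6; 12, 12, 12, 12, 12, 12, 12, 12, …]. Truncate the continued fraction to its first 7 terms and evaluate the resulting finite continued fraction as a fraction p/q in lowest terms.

Build up convergents one term at a time:
a_0 = 6: 6/1
a_1 = 12: 73/12
a_2 = 12: 882/145
a_3 = 12: 10657/1752
a_4 = 12: 128766/21169
a_5 = 12: 1555849/255780
a_6 = 12: 18798954/3090529

18798954/3090529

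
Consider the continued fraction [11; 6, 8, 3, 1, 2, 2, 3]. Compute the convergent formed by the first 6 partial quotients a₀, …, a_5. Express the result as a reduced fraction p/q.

Start with 2.
1 + 1/(2/1) = 1 + 1/2 = 3/2
3 + 1/(3/2) = 3 + 2/3 = 11/3
8 + 1/(11/3) = 8 + 3/11 = 91/11
6 + 1/(91/11) = 6 + 11/91 = 557/91
11 + 1/(557/91) = 11 + 91/557 = 6218/557

6218/557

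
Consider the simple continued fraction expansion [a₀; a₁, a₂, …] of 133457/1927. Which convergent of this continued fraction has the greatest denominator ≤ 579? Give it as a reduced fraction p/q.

a_0 = 69: 69/1  (≤ bound)
a_1 = 3: 208/3  (≤ bound)
a_2 = 1: 277/4  (≤ bound)
a_3 = 9: 2701/39  (≤ bound)
a_4 = 12: 32689/472  (≤ bound)
a_5 = 4: 133457/1927  (> 579, stop)

32689/472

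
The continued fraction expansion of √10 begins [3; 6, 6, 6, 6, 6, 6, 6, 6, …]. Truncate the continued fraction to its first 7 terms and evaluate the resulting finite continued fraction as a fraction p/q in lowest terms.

a_0 = 3: 3/1
a_1 = 6: 19/6
a_2 = 6: 117/37
a_3 = 6: 721/228
a_4 = 6: 4443/1405
a_5 = 6: 27379/8658
a_6 = 6: 168717/53353

168717/53353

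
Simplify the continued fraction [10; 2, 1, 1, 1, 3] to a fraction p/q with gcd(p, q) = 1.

Start with 3.
1 + 1/(3/1) = 1 + 1/3 = 4/3
1 + 1/(4/3) = 1 + 3/4 = 7/4
1 + 1/(7/4) = 1 + 4/7 = 11/7
2 + 1/(11/7) = 2 + 7/11 = 29/11
10 + 1/(29/11) = 10 + 11/29 = 301/29

301/29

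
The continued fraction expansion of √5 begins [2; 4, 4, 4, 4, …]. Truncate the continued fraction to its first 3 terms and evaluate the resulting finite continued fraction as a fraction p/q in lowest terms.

Collapse the nested fraction from the inside out:
Start with 4.
4 + 1/(4/1) = 4 + 1/4 = 17/4
2 + 1/(17/4) = 2 + 4/17 = 38/17

38/17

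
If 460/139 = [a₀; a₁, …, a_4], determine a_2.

4

Apply division with remainder until the remainder is 0:
460 = 3·139 + 43, so a_0 = 3
139 = 3·43 + 10, so a_1 = 3
43 = 4·10 + 3, so a_2 = 4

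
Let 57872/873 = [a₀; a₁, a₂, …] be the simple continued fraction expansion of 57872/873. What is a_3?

Repeatedly divide and take the remainder:
57872 = 66·873 + 254, so a_0 = 66
873 = 3·254 + 111, so a_1 = 3
254 = 2·111 + 32, so a_2 = 2
111 = 3·32 + 15, so a_3 = 3

3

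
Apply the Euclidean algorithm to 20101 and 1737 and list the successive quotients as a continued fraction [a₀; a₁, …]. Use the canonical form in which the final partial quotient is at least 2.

20101 ÷ 1737 → quotient 11, remainder 994
1737 ÷ 994 → quotient 1, remainder 743
994 ÷ 743 → quotient 1, remainder 251
743 ÷ 251 → quotient 2, remainder 241
251 ÷ 241 → quotient 1, remainder 10
241 ÷ 10 → quotient 24, remainder 1
10 ÷ 1 → quotient 10, remainder 0

[11; 1, 1, 2, 1, 24, 10]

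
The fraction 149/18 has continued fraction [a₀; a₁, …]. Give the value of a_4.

⌊149/18⌋ = 8, remainder 5
⌊18/5⌋ = 3, remainder 3
⌊5/3⌋ = 1, remainder 2
⌊3/2⌋ = 1, remainder 1
⌊2/1⌋ = 2, remainder 0

2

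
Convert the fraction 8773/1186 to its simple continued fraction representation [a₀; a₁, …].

8773 = 7·1186 + 471, so a_0 = 7
1186 = 2·471 + 244, so a_1 = 2
471 = 1·244 + 227, so a_2 = 1
244 = 1·227 + 17, so a_3 = 1
227 = 13·17 + 6, so a_4 = 13
17 = 2·6 + 5, so a_5 = 2
6 = 1·5 + 1, so a_6 = 1
5 = 5·1 + 0, so a_7 = 5

[7; 2, 1, 1, 13, 2, 1, 5]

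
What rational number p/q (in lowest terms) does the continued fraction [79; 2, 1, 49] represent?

11821/149

a_0 = 79: 79/1
a_1 = 2: 159/2
a_2 = 1: 238/3
a_3 = 49: 11821/149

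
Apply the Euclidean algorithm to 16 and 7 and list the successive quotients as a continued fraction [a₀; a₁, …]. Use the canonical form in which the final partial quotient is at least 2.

Run the Euclidean algorithm, recording each quotient:
16 = 2·7 + 2, so a_0 = 2
7 = 3·2 + 1, so a_1 = 3
2 = 2·1 + 0, so a_2 = 2

[2; 3, 2]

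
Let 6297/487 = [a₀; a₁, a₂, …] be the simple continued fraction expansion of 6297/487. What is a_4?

11

Run the Euclidean algorithm, recording each quotient:
⌊6297/487⌋ = 12, remainder 453
⌊487/453⌋ = 1, remainder 34
⌊453/34⌋ = 13, remainder 11
⌊34/11⌋ = 3, remainder 1
⌊11/1⌋ = 11, remainder 0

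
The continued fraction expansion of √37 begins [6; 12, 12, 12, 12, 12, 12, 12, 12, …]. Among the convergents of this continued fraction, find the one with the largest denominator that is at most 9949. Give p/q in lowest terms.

10657/1752

a_0 = 6: 6/1  (≤ bound)
a_1 = 12: 73/12  (≤ bound)
a_2 = 12: 882/145  (≤ bound)
a_3 = 12: 10657/1752  (≤ bound)
a_4 = 12: 128766/21169  (> 9949, stop)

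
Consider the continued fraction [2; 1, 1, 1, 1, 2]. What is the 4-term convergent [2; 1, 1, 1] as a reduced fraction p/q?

a_0 = 2: 2/1
a_1 = 1: 3/1
a_2 = 1: 5/2
a_3 = 1: 8/3

8/3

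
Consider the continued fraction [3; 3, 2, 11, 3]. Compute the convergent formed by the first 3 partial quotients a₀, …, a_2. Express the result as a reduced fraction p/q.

a_0 = 3: 3/1
a_1 = 3: 10/3
a_2 = 2: 23/7

23/7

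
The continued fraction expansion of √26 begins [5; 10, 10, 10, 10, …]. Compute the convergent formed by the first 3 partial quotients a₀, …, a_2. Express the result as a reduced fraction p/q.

Start with 10.
10 + 1/(10/1) = 10 + 1/10 = 101/10
5 + 1/(101/10) = 5 + 10/101 = 515/101

515/101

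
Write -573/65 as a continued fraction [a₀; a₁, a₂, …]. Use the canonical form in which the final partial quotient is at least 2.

Run the Euclidean algorithm, recording each quotient:
-573 = -9·65 + 12, so a_0 = -9
65 = 5·12 + 5, so a_1 = 5
12 = 2·5 + 2, so a_2 = 2
5 = 2·2 + 1, so a_3 = 2
2 = 2·1 + 0, so a_4 = 2

[-9; 5, 2, 2, 2]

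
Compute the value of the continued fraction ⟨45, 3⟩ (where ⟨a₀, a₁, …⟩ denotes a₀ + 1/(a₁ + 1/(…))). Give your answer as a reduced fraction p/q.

136/3

Start with 3.
45 + 1/(3/1) = 45 + 1/3 = 136/3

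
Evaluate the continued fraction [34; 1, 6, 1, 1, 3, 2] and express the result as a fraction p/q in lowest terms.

a_0 = 34: 34/1
a_1 = 1: 35/1
a_2 = 6: 244/7
a_3 = 1: 279/8
a_4 = 1: 523/15
a_5 = 3: 1848/53
a_6 = 2: 4219/121

4219/121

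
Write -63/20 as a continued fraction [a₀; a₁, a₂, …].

Apply division with remainder until the remainder is 0:
⌊-63/20⌋ = -4, remainder 17
⌊20/17⌋ = 1, remainder 3
⌊17/3⌋ = 5, remainder 2
⌊3/2⌋ = 1, remainder 1
⌊2/1⌋ = 2, remainder 0

[-4; 1, 5, 1, 2]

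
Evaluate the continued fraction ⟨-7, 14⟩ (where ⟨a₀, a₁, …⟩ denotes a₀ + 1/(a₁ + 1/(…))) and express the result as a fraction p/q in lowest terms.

Use the convergent recurrence hₖ = aₖ·hₖ₋₁ + hₖ₋₂ (and likewise for the denominators kₖ):
a_0 = -7: -7/1
a_1 = 14: -97/14

-97/14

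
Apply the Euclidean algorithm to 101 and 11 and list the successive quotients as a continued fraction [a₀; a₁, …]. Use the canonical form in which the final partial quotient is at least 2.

[9; 5, 2]

Repeatedly divide and take the remainder:
101 = 9·11 + 2, so a_0 = 9
11 = 5·2 + 1, so a_1 = 5
2 = 2·1 + 0, so a_2 = 2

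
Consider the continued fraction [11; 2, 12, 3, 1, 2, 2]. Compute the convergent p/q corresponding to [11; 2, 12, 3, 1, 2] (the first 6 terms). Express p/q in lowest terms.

3226/281

Start with 2.
1 + 1/(2/1) = 1 + 1/2 = 3/2
3 + 1/(3/2) = 3 + 2/3 = 11/3
12 + 1/(11/3) = 12 + 3/11 = 135/11
2 + 1/(135/11) = 2 + 11/135 = 281/135
11 + 1/(281/135) = 11 + 135/281 = 3226/281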